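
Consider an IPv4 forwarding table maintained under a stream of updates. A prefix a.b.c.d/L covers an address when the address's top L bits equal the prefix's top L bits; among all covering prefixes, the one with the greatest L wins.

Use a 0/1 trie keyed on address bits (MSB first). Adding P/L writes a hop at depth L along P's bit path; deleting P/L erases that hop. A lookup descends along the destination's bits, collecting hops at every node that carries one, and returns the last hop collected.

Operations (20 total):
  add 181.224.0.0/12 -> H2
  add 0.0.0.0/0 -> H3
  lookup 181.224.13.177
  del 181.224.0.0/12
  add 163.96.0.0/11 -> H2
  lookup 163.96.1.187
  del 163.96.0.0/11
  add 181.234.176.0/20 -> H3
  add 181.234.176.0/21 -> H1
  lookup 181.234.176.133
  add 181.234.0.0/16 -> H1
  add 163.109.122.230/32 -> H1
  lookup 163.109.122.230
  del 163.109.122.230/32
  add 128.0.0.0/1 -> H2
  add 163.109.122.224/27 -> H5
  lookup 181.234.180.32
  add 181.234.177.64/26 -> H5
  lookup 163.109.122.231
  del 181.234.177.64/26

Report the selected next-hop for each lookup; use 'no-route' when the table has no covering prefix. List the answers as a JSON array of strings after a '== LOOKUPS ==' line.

Process each operation:
  + 181.224.0.0/12 (H2) depth=12
  + 0.0.0.0/0 (H3) depth=0
  ? 181.224.13.177  path d0:H3→d1:-→d2:-→d3:-→d4:-→d5:-→d6:-→d7:-→d8:-→d9:-→d10:-→d11:-→d12:H2  best=H2
  del 181.224.0.0/12 (clear depth 12)
  + 163.96.0.0/11 (H2) depth=11
  ? 163.96.1.187  path d0:H3→d1:-→d2:-→d3:-→d4:-→d5:-→d6:-→d7:-→d8:-→d9:-→d10:-→d11:H2  best=H2
  del 163.96.0.0/11 (clear depth 11)
  + 181.234.176.0/20 (H3) depth=20
  + 181.234.176.0/21 (H1) depth=21
  ? 181.234.176.133  path d0:H3→d1:-→d2:-→d3:-→d4:-→d5:-→d6:-→d7:-→d8:-→d9:-→d10:-→d11:-→d12:-→d13:-→d14:-→d15:-→d16:-→d17:-→d18:-→d19:-→d20:H3→d21:H1  best=H1
  + 181.234.0.0/16 (H1) depth=16
  + 163.109.122.230/32 (H1) depth=32
  ? 163.109.122.230  path d0:H3→d1:-→d2:-→d3:-→d4:-→d5:-→d6:-→d7:-→d8:-→d9:-→d10:-→d11:-→d12:-→d13:-→d14:-→d15:-→d16:-→d17:-→d18:-→d19:-→d20:-→d21:-→d22:-→d23:-→d24:-→d25:-→d26:-→d27:-→d28:-→d29:-→d30:-→d31:-→d32:H1  best=H1
  del 163.109.122.230/32 (clear depth 32)
  + 128.0.0.0/1 (H2) depth=1
  + 163.109.122.224/27 (H5) depth=27
  ? 181.234.180.32  path d0:H3→d1:H2→d2:-→d3:-→d4:-→d5:-→d6:-→d7:-→d8:-→d9:-→d10:-→d11:-→d12:-→d13:-→d14:-→d15:-→d16:H1→d17:-→d18:-→d19:-→d20:H3→d21:H1  best=H1
  + 181.234.177.64/26 (H5) depth=26
  ? 163.109.122.231  path d0:H3→d1:H2→d2:-→d3:-→d4:-→d5:-→d6:-→d7:-→d8:-→d9:-→d10:-→d11:-→d12:-→d13:-→d14:-→d15:-→d16:-→d17:-→d18:-→d19:-→d20:-→d21:-→d22:-→d23:-→d24:-→d25:-→d26:-→d27:H5→d28:-→d29:-→d30:-→d31:-  best=H5
  del 181.234.177.64/26 (clear depth 26)

== LOOKUPS ==
["H2","H2","H1","H1","H1","H5"]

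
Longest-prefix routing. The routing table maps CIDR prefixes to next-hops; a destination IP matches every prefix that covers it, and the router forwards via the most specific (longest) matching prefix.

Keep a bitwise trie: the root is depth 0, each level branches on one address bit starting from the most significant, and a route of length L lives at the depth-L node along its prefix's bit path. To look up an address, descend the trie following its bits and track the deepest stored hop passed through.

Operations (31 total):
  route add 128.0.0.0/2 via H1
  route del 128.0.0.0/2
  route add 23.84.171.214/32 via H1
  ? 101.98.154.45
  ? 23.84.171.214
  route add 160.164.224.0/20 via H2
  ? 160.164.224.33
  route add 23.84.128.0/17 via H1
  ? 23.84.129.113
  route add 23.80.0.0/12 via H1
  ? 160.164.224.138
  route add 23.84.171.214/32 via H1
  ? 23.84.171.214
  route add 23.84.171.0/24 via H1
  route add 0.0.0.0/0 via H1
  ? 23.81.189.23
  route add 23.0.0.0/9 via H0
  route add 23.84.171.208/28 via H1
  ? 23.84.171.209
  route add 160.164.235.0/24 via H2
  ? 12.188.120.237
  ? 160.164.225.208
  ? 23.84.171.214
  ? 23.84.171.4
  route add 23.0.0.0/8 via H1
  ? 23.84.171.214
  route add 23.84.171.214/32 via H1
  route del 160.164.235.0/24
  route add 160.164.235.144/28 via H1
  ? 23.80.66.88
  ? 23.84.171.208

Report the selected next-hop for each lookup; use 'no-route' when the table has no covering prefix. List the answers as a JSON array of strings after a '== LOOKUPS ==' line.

Apply in order:
  + 128.0.0.0/2 (H1) depth=2
  - 128.0.0.0/2 clear@2
  + 23.84.171.214/32 (H1) depth=32
  Q 101.98.154.45: descend 0 ; hops seen [∅] ; pick no-route
  Q 23.84.171.214: descend 00010111010101001010101111010110 ; hops seen [H1] ; pick H1
  + 160.164.224.0/20 (H2) depth=20
  Q 160.164.224.33: descend 10100000101001001110 ; hops seen [H2] ; pick H2
  + 23.84.128.0/17 (H1) depth=17
  Q 23.84.129.113: descend 000101110101010010 ; hops seen [H1] ; pick H1
  + 23.80.0.0/12 (H1) depth=12
  Q 160.164.224.138: descend 10100000101001001110 ; hops seen [H2] ; pick H2
  + 23.84.171.214/32 (H1) depth=32
  Q 23.84.171.214: descend 00010111010101001010101111010110 ; hops seen [H1,H1,H1] ; pick H1
  + 23.84.171.0/24 (H1) depth=24
  + 0.0.0.0/0 (H1) depth=0
  Q 23.81.189.23: descend 0001011101010 ; hops seen [H1,H1] ; pick H1
  + 23.0.0.0/9 (H0) depth=9
  + 23.84.171.208/28 (H1) depth=28
  Q 23.84.171.209: descend 00010111010101001010101111010 ; hops seen [H1,H0,H1,H1,H1,H1] ; pick H1
  + 160.164.235.0/24 (H2) depth=24
  Q 12.188.120.237: descend 000 ; hops seen [H1] ; pick H1
  Q 160.164.225.208: descend 10100000101001001110 ; hops seen [H1,H2] ; pick H2
  Q 23.84.171.214: descend 00010111010101001010101111010110 ; hops seen [H1,H0,H1,H1,H1,H1,H1] ; pick H1
  Q 23.84.171.4: descend 000101110101010010101011 ; hops seen [H1,H0,H1,H1,H1] ; pick H1
  + 23.0.0.0/8 (H1) depth=8
  Q 23.84.171.214: descend 00010111010101001010101111010110 ; hops seen [H1,H1,H0,H1,H1,H1,H1,H1] ; pick H1
  + 23.84.171.214/32 (H1) depth=32
  - 160.164.235.0/24 clear@24
  + 160.164.235.144/28 (H1) depth=28
  Q 23.80.66.88: descend 0001011101010 ; hops seen [H1,H1,H0,H1] ; pick H1
  Q 23.84.171.208: descend 00010111010101001010101111010 ; hops seen [H1,H1,H0,H1,H1,H1,H1] ; pick H1

== LOOKUPS ==
["no-route","H1","H2","H1","H2","H1","H1","H1","H1","H2","H1","H1","H1","H1","H1"]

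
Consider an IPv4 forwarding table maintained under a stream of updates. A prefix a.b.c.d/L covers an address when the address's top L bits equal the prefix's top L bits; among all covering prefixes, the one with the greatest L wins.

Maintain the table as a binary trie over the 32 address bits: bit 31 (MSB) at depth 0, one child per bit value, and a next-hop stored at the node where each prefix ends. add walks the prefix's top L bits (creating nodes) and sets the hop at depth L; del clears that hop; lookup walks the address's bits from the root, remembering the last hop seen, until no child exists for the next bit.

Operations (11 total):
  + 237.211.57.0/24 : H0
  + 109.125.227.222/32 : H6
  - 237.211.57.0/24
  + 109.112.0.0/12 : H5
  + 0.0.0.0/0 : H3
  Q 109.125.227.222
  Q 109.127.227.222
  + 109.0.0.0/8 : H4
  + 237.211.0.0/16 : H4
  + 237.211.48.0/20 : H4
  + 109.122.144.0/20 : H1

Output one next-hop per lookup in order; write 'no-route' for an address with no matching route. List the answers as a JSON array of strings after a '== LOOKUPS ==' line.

Apply in order:
  add 237.211.57.0/24 -> H0 at depth 24
  add 109.125.227.222/32 -> H6 at depth 32
  - 237.211.57.0/24 clear@24
  add 109.112.0.0/12 -> H5 at depth 12
  add 0.0.0.0/0 -> H3 at depth 0
  Q 109.125.227.222: descend 01101101011111011110001111011110 ; hops seen [H3,H5,H6] ; pick H6
  Q 109.127.227.222: descend 01101101011111 ; hops seen [H3,H5] ; pick H5
  add 109.0.0.0/8 -> H4 at depth 8
  add 237.211.0.0/16 -> H4 at depth 16
  add 237.211.48.0/20 -> H4 at depth 20
  add 109.122.144.0/20 -> H1 at depth 20

== LOOKUPS ==
["H6","H5"]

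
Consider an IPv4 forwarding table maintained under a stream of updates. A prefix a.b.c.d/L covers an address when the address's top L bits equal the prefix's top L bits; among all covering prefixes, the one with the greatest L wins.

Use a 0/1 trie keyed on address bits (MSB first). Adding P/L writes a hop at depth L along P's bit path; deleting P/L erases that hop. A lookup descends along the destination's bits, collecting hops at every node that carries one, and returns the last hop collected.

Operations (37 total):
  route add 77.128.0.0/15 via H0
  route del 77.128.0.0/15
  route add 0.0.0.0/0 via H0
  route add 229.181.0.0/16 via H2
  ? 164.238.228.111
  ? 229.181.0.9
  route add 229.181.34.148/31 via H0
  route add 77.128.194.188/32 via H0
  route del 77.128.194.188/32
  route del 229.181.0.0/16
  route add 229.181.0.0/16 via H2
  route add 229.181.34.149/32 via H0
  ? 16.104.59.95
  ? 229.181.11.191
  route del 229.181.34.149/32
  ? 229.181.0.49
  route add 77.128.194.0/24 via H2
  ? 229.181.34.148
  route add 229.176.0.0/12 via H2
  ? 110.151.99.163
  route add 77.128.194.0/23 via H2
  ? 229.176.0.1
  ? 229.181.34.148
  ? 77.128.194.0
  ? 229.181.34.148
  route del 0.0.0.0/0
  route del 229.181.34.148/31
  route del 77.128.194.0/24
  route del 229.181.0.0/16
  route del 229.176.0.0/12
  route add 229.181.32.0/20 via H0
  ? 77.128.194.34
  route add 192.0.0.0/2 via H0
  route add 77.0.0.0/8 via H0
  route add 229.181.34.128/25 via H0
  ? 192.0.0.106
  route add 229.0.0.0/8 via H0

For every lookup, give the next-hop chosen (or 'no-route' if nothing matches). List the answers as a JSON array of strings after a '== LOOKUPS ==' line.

Trace:
  + 77.128.0.0/15 (H0) depth=15
  - 77.128.0.0/15 clear@15
  + 0.0.0.0/0 (H0) depth=0
  + 229.181.0.0/16 (H2) depth=16
  ? 164.238.228.111  path d0:H0→d1:-  best=H0
  ? 229.181.0.9  path d0:H0→d1:-→d2:-→d3:-→d4:-→d5:-→d6:-→d7:-→d8:-→d9:-→d10:-→d11:-→d12:-→d13:-→d14:-→d15:-→d16:H2  best=H2
  + 229.181.34.148/31 (H0) depth=31
  + 77.128.194.188/32 (H0) depth=32
  - 77.128.194.188/32 clear@32
  - 229.181.0.0/16 clear@16
  + 229.181.0.0/16 (H2) depth=16
  + 229.181.34.149/32 (H0) depth=32
  ? 16.104.59.95  path d0:H0→d1:-  best=H0
  ? 229.181.11.191  path d0:H0→d1:-→d2:-→d3:-→d4:-→d5:-→d6:-→d7:-→d8:-→d9:-→d10:-→d11:-→d12:-→d13:-→d14:-→d15:-→d16:H2→d17:-→d18:-  best=H2
  - 229.181.34.149/32 clear@32
  ? 229.181.0.49  path d0:H0→d1:-→d2:-→d3:-→d4:-→d5:-→d6:-→d7:-→d8:-→d9:-→d10:-→d11:-→d12:-→d13:-→d14:-→d15:-→d16:H2→d17:-→d18:-  best=H2
  + 77.128.194.0/24 (H2) depth=24
  ? 229.181.34.148  path d0:H0→d1:-→d2:-→d3:-→d4:-→d5:-→d6:-→d7:-→d8:-→d9:-→d10:-→d11:-→d12:-→d13:-→d14:-→d15:-→d16:H2→d17:-→d18:-→d19:-→d20:-→d21:-→d22:-→d23:-→d24:-→d25:-→d26:-→d27:-→d28:-→d29:-→d30:-→d31:H0  best=H0
  + 229.176.0.0/12 (H2) depth=12
  ? 110.151.99.163  path d0:H0→d1:-→d2:-  best=H0
  + 77.128.194.0/23 (H2) depth=23
  ? 229.176.0.1  path d0:H0→d1:-→d2:-→d3:-→d4:-→d5:-→d6:-→d7:-→d8:-→d9:-→d10:-→d11:-→d12:H2→d13:-  best=H2
  ? 229.181.34.148  path d0:H0→d1:-→d2:-→d3:-→d4:-→d5:-→d6:-→d7:-→d8:-→d9:-→d10:-→d11:-→d12:H2→d13:-→d14:-→d15:-→d16:H2→d17:-→d18:-→d19:-→d20:-→d21:-→d22:-→d23:-→d24:-→d25:-→d26:-→d27:-→d28:-→d29:-→d30:-→d31:H0  best=H0
  ? 77.128.194.0  path d0:H0→d1:-→d2:-→d3:-→d4:-→d5:-→d6:-→d7:-→d8:-→d9:-→d10:-→d11:-→d12:-→d13:-→d14:-→d15:-→d16:-→d17:-→d18:-→d19:-→d20:-→d21:-→d22:-→d23:H2→d24:H2  best=H2
  ? 229.181.34.148  path d0:H0→d1:-→d2:-→d3:-→d4:-→d5:-→d6:-→d7:-→d8:-→d9:-→d10:-→d11:-→d12:H2→d13:-→d14:-→d15:-→d16:H2→d17:-→d18:-→d19:-→d20:-→d21:-→d22:-→d23:-→d24:-→d25:-→d26:-→d27:-→d28:-→d29:-→d30:-→d31:H0  best=H0
  - 0.0.0.0/0 clear@0
  - 229.181.34.148/31 clear@31
  - 77.128.194.0/24 clear@24
  - 229.181.0.0/16 clear@16
  - 229.176.0.0/12 clear@12
  + 229.181.32.0/20 (H0) depth=20
  ? 77.128.194.34  path d0:-→d1:-→d2:-→d3:-→d4:-→d5:-→d6:-→d7:-→d8:-→d9:-→d10:-→d11:-→d12:-→d13:-→d14:-→d15:-→d16:-→d17:-→d18:-→d19:-→d20:-→d21:-→d22:-→d23:H2→d24:-  best=H2
  + 192.0.0.0/2 (H0) depth=2
  + 77.0.0.0/8 (H0) depth=8
  + 229.181.34.128/25 (H0) depth=25
  ? 192.0.0.106  path d0:-→d1:-→d2:H0  best=H0
  + 229.0.0.0/8 (H0) depth=8

== LOOKUPS ==
["H0","H2","H0","H2","H2","H0","H0","H2","H0","H2","H0","H2","H0"]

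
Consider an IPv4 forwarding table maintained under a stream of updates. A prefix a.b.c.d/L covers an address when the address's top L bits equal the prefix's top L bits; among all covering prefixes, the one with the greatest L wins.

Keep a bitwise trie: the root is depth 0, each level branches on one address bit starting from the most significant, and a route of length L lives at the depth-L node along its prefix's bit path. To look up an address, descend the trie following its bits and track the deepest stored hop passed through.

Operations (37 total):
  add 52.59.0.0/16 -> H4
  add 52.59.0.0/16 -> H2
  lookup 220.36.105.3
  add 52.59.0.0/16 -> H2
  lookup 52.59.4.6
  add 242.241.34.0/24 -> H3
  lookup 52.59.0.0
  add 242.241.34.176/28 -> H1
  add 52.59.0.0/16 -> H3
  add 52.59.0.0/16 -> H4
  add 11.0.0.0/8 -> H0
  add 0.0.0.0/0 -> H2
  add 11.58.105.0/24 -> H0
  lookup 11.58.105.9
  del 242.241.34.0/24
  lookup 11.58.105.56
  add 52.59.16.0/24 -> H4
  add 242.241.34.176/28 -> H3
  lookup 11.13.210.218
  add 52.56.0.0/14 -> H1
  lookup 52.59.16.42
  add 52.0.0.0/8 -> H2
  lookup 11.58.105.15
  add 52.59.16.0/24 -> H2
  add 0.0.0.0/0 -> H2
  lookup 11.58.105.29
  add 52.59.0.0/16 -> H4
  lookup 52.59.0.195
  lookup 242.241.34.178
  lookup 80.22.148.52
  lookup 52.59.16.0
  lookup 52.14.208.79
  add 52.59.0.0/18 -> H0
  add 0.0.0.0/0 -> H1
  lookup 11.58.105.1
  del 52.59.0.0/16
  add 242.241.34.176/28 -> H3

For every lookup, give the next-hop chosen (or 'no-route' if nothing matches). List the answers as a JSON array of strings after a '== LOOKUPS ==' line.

Trace:
  + 52.59.0.0/16 (H4) depth=16
  + 52.59.0.0/16 (H2) depth=16
  ? 220.36.105.3  path d0:-  best=no-route
  + 52.59.0.0/16 (H2) depth=16
  ? 52.59.4.6  path d0:-→d1:-→d2:-→d3:-→d4:-→d5:-→d6:-→d7:-→d8:-→d9:-→d10:-→d11:-→d12:-→d13:-→d14:-→d15:-→d16:H2  best=H2
  + 242.241.34.0/24 (H3) depth=24
  ? 52.59.0.0  path d0:-→d1:-→d2:-→d3:-→d4:-→d5:-→d6:-→d7:-→d8:-→d9:-→d10:-→d11:-→d12:-→d13:-→d14:-→d15:-→d16:H2  best=H2
  + 242.241.34.176/28 (H1) depth=28
  + 52.59.0.0/16 (H3) depth=16
  + 52.59.0.0/16 (H4) depth=16
  + 11.0.0.0/8 (H0) depth=8
  + 0.0.0.0/0 (H2) depth=0
  + 11.58.105.0/24 (H0) depth=24
  ? 11.58.105.9  path d0:H2→d1:-→d2:-→d3:-→d4:-→d5:-→d6:-→d7:-→d8:H0→d9:-→d10:-→d11:-→d12:-→d13:-→d14:-→d15:-→d16:-→d17:-→d18:-→d19:-→d20:-→d21:-→d22:-→d23:-→d24:H0  best=H0
  del 242.241.34.0/24 (clear depth 24)
  ? 11.58.105.56  path d0:H2→d1:-→d2:-→d3:-→d4:-→d5:-→d6:-→d7:-→d8:H0→d9:-→d10:-→d11:-→d12:-→d13:-→d14:-→d15:-→d16:-→d17:-→d18:-→d19:-→d20:-→d21:-→d22:-→d23:-→d24:H0  best=H0
  + 52.59.16.0/24 (H4) depth=24
  + 242.241.34.176/28 (H3) depth=28
  ? 11.13.210.218  path d0:H2→d1:-→d2:-→d3:-→d4:-→d5:-→d6:-→d7:-→d8:H0→d9:-→d10:-  best=H0
  + 52.56.0.0/14 (H1) depth=14
  ? 52.59.16.42  path d0:H2→d1:-→d2:-→d3:-→d4:-→d5:-→d6:-→d7:-→d8:-→d9:-→d10:-→d11:-→d12:-→d13:-→d14:H1→d15:-→d16:H4→d17:-→d18:-→d19:-→d20:-→d21:-→d22:-→d23:-→d24:H4  best=H4
  + 52.0.0.0/8 (H2) depth=8
  ? 11.58.105.15  path d0:H2→d1:-→d2:-→d3:-→d4:-→d5:-→d6:-→d7:-→d8:H0→d9:-→d10:-→d11:-→d12:-→d13:-→d14:-→d15:-→d16:-→d17:-→d18:-→d19:-→d20:-→d21:-→d22:-→d23:-→d24:H0  best=H0
  + 52.59.16.0/24 (H2) depth=24
  + 0.0.0.0/0 (H2) depth=0
  ? 11.58.105.29  path d0:H2→d1:-→d2:-→d3:-→d4:-→d5:-→d6:-→d7:-→d8:H0→d9:-→d10:-→d11:-→d12:-→d13:-→d14:-→d15:-→d16:-→d17:-→d18:-→d19:-→d20:-→d21:-→d22:-→d23:-→d24:H0  best=H0
  + 52.59.0.0/16 (H4) depth=16
  ? 52.59.0.195  path d0:H2→d1:-→d2:-→d3:-→d4:-→d5:-→d6:-→d7:-→d8:H2→d9:-→d10:-→d11:-→d12:-→d13:-→d14:H1→d15:-→d16:H4→d17:-→d18:-→d19:-  best=H4
  ? 242.241.34.178  path d0:H2→d1:-→d2:-→d3:-→d4:-→d5:-→d6:-→d7:-→d8:-→d9:-→d10:-→d11:-→d12:-→d13:-→d14:-→d15:-→d16:-→d17:-→d18:-→d19:-→d20:-→d21:-→d22:-→d23:-→d24:-→d25:-→d26:-→d27:-→d28:H3  best=H3
  ? 80.22.148.52  path d0:H2→d1:-  best=H2
  ? 52.59.16.0  path d0:H2→d1:-→d2:-→d3:-→d4:-→d5:-→d6:-→d7:-→d8:H2→d9:-→d10:-→d11:-→d12:-→d13:-→d14:H1→d15:-→d16:H4→d17:-→d18:-→d19:-→d20:-→d21:-→d22:-→d23:-→d24:H2  best=H2
  ? 52.14.208.79  path d0:H2→d1:-→d2:-→d3:-→d4:-→d5:-→d6:-→d7:-→d8:H2→d9:-→d10:-  best=H2
  + 52.59.0.0/18 (H0) depth=18
  + 0.0.0.0/0 (H1) depth=0
  ? 11.58.105.1  path d0:H1→d1:-→d2:-→d3:-→d4:-→d5:-→d6:-→d7:-→d8:H0→d9:-→d10:-→d11:-→d12:-→d13:-→d14:-→d15:-→d16:-→d17:-→d18:-→d19:-→d20:-→d21:-→d22:-→d23:-→d24:H0  best=H0
  del 52.59.0.0/16 (clear depth 16)
  + 242.241.34.176/28 (H3) depth=28

== LOOKUPS ==
["no-route","H2","H2","H0","H0","H0","H4","H0","H0","H4","H3","H2","H2","H2","H0"]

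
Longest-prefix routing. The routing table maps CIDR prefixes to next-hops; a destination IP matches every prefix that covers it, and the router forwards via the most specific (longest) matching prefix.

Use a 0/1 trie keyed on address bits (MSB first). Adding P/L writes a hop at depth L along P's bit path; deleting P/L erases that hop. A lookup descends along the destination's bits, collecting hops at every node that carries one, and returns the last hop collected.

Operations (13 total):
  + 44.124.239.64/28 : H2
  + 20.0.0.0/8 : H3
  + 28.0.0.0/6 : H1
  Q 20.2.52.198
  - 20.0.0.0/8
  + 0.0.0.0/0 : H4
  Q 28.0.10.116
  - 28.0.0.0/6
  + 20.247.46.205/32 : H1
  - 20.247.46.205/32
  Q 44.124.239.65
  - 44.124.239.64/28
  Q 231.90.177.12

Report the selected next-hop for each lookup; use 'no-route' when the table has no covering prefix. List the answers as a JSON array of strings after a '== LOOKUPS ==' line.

Apply in order:
  add 44.124.239.64/28 -> H2 at depth 28
  add 20.0.0.0/8 -> H3 at depth 8
  add 28.0.0.0/6 -> H1 at depth 6
  lookup 20.2.52.198: bits 00010100 walk d0:-→d1:-→d2:-→d3:-→d4:-→d5:-→d6:-→d7:-→d8:H3 -> H3
  - 20.0.0.0/8 clear@8
  add 0.0.0.0/0 -> H4 at depth 0
  lookup 28.0.10.116: bits 000111 walk d0:H4→d1:-→d2:-→d3:-→d4:-→d5:-→d6:H1 -> H1
  - 28.0.0.0/6 clear@6
  add 20.247.46.205/32 -> H1 at depth 32
  - 20.247.46.205/32 clear@32
  lookup 44.124.239.65: bits 0010110001111100111011110100 walk d0:H4→d1:-→d2:-→d3:-→d4:-→d5:-→d6:-→d7:-→d8:-→d9:-→d10:-→d11:-→d12:-→d13:-→d14:-→d15:-→d16:-→d17:-→d18:-→d19:-→d20:-→d21:-→d22:-→d23:-→d24:-→d25:-→d26:-→d27:-→d28:H2 -> H2
  - 44.124.239.64/28 clear@28
  lookup 231.90.177.12: bits ε walk d0:H4 -> H4

== LOOKUPS ==
["H3","H1","H2","H4"]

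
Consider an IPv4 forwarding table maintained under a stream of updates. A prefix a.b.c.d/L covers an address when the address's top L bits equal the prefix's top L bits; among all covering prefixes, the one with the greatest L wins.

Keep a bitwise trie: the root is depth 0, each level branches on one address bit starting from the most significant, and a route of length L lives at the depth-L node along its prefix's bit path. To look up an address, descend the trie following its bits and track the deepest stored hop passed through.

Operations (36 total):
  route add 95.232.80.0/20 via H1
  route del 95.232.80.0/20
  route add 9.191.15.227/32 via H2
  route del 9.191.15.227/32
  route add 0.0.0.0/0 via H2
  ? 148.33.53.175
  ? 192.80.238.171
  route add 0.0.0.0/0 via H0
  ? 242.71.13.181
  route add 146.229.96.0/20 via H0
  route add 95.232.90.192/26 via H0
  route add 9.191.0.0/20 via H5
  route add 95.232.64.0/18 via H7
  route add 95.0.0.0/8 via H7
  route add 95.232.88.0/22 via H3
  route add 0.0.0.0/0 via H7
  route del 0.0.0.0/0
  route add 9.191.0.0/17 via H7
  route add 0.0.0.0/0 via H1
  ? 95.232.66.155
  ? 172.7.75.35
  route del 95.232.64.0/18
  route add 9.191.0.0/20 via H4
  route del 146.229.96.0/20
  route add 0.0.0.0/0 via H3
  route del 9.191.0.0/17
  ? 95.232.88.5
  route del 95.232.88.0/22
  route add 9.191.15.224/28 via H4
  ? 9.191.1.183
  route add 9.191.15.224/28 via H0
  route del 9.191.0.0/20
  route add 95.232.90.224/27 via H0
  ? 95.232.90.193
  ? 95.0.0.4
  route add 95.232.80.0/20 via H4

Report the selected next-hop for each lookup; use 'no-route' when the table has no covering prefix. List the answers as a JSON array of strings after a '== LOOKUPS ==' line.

Trace:
  add 95.232.80.0/20 -> H1 at depth 20
  - 95.232.80.0/20 clear@20
  add 9.191.15.227/32 -> H2 at depth 32
  - 9.191.15.227/32 clear@32
  add 0.0.0.0/0 -> H2 at depth 0
  Q 148.33.53.175: descend ε ; hops seen [H2] ; pick H2
  Q 192.80.238.171: descend ε ; hops seen [H2] ; pick H2
  add 0.0.0.0/0 -> H0 at depth 0
  Q 242.71.13.181: descend ε ; hops seen [H0] ; pick H0
  add 146.229.96.0/20 -> H0 at depth 20
  add 95.232.90.192/26 -> H0 at depth 26
  add 9.191.0.0/20 -> H5 at depth 20
  add 95.232.64.0/18 -> H7 at depth 18
  add 95.0.0.0/8 -> H7 at depth 8
  add 95.232.88.0/22 -> H3 at depth 22
  add 0.0.0.0/0 -> H7 at depth 0
  - 0.0.0.0/0 clear@0
  add 9.191.0.0/17 -> H7 at depth 17
  add 0.0.0.0/0 -> H1 at depth 0
  Q 95.232.66.155: descend 0101111111101000010 ; hops seen [H1,H7,H7] ; pick H7
  Q 172.7.75.35: descend 10 ; hops seen [H1] ; pick H1
  - 95.232.64.0/18 clear@18
  add 9.191.0.0/20 -> H4 at depth 20
  - 146.229.96.0/20 clear@20
  add 0.0.0.0/0 -> H3 at depth 0
  - 9.191.0.0/17 clear@17
  Q 95.232.88.5: descend 0101111111101000010110 ; hops seen [H3,H7,H3] ; pick H3
  - 95.232.88.0/22 clear@22
  add 9.191.15.224/28 -> H4 at depth 28
  Q 9.191.1.183: descend 00001001101111110000 ; hops seen [H3,H4] ; pick H4
  add 9.191.15.224/28 -> H0 at depth 28
  - 9.191.0.0/20 clear@20
  add 95.232.90.224/27 -> H0 at depth 27
  Q 95.232.90.193: descend 01011111111010000101101011 ; hops seen [H3,H7,H0] ; pick H0
  Q 95.0.0.4: descend 01011111 ; hops seen [H3,H7] ; pick H7
  add 95.232.80.0/20 -> H4 at depth 20

== LOOKUPS ==
["H2","H2","H0","H7","H1","H3","H4","H0","H7"]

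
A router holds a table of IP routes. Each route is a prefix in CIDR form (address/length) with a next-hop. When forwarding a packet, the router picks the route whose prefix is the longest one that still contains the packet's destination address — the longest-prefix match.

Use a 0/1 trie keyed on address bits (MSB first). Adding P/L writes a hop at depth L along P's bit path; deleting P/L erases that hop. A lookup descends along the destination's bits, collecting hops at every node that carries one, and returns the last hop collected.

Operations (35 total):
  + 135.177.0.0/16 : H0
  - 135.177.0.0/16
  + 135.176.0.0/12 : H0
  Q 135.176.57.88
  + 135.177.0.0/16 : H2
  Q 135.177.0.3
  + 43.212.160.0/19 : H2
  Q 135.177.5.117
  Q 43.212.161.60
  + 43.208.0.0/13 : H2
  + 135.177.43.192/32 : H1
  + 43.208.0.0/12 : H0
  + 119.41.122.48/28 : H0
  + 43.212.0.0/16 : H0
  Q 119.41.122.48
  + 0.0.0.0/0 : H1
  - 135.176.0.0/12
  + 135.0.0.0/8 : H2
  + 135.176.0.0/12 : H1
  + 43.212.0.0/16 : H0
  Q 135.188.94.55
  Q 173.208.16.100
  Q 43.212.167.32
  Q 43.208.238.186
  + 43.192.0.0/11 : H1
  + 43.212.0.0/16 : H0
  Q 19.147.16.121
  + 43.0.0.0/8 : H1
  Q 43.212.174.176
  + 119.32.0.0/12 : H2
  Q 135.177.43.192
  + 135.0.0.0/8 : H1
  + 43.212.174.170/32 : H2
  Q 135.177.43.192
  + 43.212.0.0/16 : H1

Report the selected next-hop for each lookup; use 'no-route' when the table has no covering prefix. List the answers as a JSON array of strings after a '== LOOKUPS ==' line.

Process each operation:
  + 135.177.0.0/16 (H0) depth=16
  del 135.177.0.0/16 (clear depth 16)
  + 135.176.0.0/12 (H0) depth=12
  Q 135.176.57.88: descend 100001111011000 ; hops seen [H0] ; pick H0
  + 135.177.0.0/16 (H2) depth=16
  Q 135.177.0.3: descend 1000011110110001 ; hops seen [H0,H2] ; pick H2
  + 43.212.160.0/19 (H2) depth=19
  Q 135.177.5.117: descend 1000011110110001 ; hops seen [H0,H2] ; pick H2
  Q 43.212.161.60: descend 0010101111010100101 ; hops seen [H2] ; pick H2
  + 43.208.0.0/13 (H2) depth=13
  + 135.177.43.192/32 (H1) depth=32
  + 43.208.0.0/12 (H0) depth=12
  + 119.41.122.48/28 (H0) depth=28
  + 43.212.0.0/16 (H0) depth=16
  Q 119.41.122.48: descend 0111011100101001011110100011 ; hops seen [H0] ; pick H0
  + 0.0.0.0/0 (H1) depth=0
  del 135.176.0.0/12 (clear depth 12)
  + 135.0.0.0/8 (H2) depth=8
  + 135.176.0.0/12 (H1) depth=12
  + 43.212.0.0/16 (H0) depth=16
  Q 135.188.94.55: descend 100001111011 ; hops seen [H1,H2,H1] ; pick H1
  Q 173.208.16.100: descend 10 ; hops seen [H1] ; pick H1
  Q 43.212.167.32: descend 0010101111010100101 ; hops seen [H1,H0,H2,H0,H2] ; pick H2
  Q 43.208.238.186: descend 0010101111010 ; hops seen [H1,H0,H2] ; pick H2
  + 43.192.0.0/11 (H1) depth=11
  + 43.212.0.0/16 (H0) depth=16
  Q 19.147.16.121: descend 00 ; hops seen [H1] ; pick H1
  + 43.0.0.0/8 (H1) depth=8
  Q 43.212.174.176: descend 0010101111010100101 ; hops seen [H1,H1,H1,H0,H2,H0,H2] ; pick H2
  + 119.32.0.0/12 (H2) depth=12
  Q 135.177.43.192: descend 10000111101100010010101111000000 ; hops seen [H1,H2,H1,H2,H1] ; pick H1
  + 135.0.0.0/8 (H1) depth=8
  + 43.212.174.170/32 (H2) depth=32
  Q 135.177.43.192: descend 10000111101100010010101111000000 ; hops seen [H1,H1,H1,H2,H1] ; pick H1
  + 43.212.0.0/16 (H1) depth=16

== LOOKUPS ==
["H0","H2","H2","H2","H0","H1","H1","H2","H2","H1","H2","H1","H1"]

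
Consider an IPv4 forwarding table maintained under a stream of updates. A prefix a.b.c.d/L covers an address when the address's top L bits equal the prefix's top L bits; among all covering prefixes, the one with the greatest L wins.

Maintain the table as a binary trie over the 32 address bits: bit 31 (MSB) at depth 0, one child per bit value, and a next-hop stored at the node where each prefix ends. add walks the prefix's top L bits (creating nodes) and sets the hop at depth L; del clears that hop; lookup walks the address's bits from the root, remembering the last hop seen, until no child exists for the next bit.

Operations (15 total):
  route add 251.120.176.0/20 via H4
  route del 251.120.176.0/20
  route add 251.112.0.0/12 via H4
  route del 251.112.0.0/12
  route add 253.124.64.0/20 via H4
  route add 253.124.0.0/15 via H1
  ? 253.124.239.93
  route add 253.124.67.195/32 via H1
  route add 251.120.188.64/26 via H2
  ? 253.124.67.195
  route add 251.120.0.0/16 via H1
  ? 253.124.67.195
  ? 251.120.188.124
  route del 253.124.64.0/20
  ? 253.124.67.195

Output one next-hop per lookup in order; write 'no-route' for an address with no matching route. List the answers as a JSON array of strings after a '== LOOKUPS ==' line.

Apply in order:
  add 251.120.176.0/20 -> H4 at depth 20
  - 251.120.176.0/20 clear@20
  add 251.112.0.0/12 -> H4 at depth 12
  - 251.112.0.0/12 clear@12
  add 253.124.64.0/20 -> H4 at depth 20
  add 253.124.0.0/15 -> H1 at depth 15
  ? 253.124.239.93  path d0:-→d1:-→d2:-→d3:-→d4:-→d5:-→d6:-→d7:-→d8:-→d9:-→d10:-→d11:-→d12:-→d13:-→d14:-→d15:H1→d16:-  best=H1
  add 253.124.67.195/32 -> H1 at depth 32
  add 251.120.188.64/26 -> H2 at depth 26
  ? 253.124.67.195  path d0:-→d1:-→d2:-→d3:-→d4:-→d5:-→d6:-→d7:-→d8:-→d9:-→d10:-→d11:-→d12:-→d13:-→d14:-→d15:H1→d16:-→d17:-→d18:-→d19:-→d20:H4→d21:-→d22:-→d23:-→d24:-→d25:-→d26:-→d27:-→d28:-→d29:-→d30:-→d31:-→d32:H1  best=H1
  add 251.120.0.0/16 -> H1 at depth 16
  ? 253.124.67.195  path d0:-→d1:-→d2:-→d3:-→d4:-→d5:-→d6:-→d7:-→d8:-→d9:-→d10:-→d11:-→d12:-→d13:-→d14:-→d15:H1→d16:-→d17:-→d18:-→d19:-→d20:H4→d21:-→d22:-→d23:-→d24:-→d25:-→d26:-→d27:-→d28:-→d29:-→d30:-→d31:-→d32:H1  best=H1
  ? 251.120.188.124  path d0:-→d1:-→d2:-→d3:-→d4:-→d5:-→d6:-→d7:-→d8:-→d9:-→d10:-→d11:-→d12:-→d13:-→d14:-→d15:-→d16:H1→d17:-→d18:-→d19:-→d20:-→d21:-→d22:-→d23:-→d24:-→d25:-→d26:H2  best=H2
  - 253.124.64.0/20 clear@20
  ? 253.124.67.195  path d0:-→d1:-→d2:-→d3:-→d4:-→d5:-→d6:-→d7:-→d8:-→d9:-→d10:-→d11:-→d12:-→d13:-→d14:-→d15:H1→d16:-→d17:-→d18:-→d19:-→d20:-→d21:-→d22:-→d23:-→d24:-→d25:-→d26:-→d27:-→d28:-→d29:-→d30:-→d31:-→d32:H1  best=H1

== LOOKUPS ==
["H1","H1","H1","H2","H1"]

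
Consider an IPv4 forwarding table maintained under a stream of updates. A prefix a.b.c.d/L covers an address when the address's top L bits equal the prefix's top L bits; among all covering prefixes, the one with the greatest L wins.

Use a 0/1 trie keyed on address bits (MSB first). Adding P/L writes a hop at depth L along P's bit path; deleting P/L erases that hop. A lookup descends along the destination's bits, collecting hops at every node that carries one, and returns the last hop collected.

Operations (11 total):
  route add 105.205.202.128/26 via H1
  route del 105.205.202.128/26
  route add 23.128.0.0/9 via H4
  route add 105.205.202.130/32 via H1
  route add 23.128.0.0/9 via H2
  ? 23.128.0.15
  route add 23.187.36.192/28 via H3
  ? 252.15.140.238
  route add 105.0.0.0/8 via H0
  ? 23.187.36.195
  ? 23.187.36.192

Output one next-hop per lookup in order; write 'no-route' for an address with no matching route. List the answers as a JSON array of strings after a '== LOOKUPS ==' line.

Apply in order:
  + 105.205.202.128/26 (H1) depth=26
  - 105.205.202.128/26 clear@26
  + 23.128.0.0/9 (H4) depth=9
  + 105.205.202.130/32 (H1) depth=32
  + 23.128.0.0/9 (H2) depth=9
  lookup 23.128.0.15: bits 000101111 walk d0:-→d1:-→d2:-→d3:-→d4:-→d5:-→d6:-→d7:-→d8:-→d9:H2 -> H2
  + 23.187.36.192/28 (H3) depth=28
  lookup 252.15.140.238: bits ε walk d0:- -> no-route
  + 105.0.0.0/8 (H0) depth=8
  lookup 23.187.36.195: bits 0001011110111011001001001100 walk d0:-→d1:-→d2:-→d3:-→d4:-→d5:-→d6:-→d7:-→d8:-→d9:H2→d10:-→d11:-→d12:-→d13:-→d14:-→d15:-→d16:-→d17:-→d18:-→d19:-→d20:-→d21:-→d22:-→d23:-→d24:-→d25:-→d26:-→d27:-→d28:H3 -> H3
  lookup 23.187.36.192: bits 0001011110111011001001001100 walk d0:-→d1:-→d2:-→d3:-→d4:-→d5:-→d6:-→d7:-→d8:-→d9:H2→d10:-→d11:-→d12:-→d13:-→d14:-→d15:-→d16:-→d17:-→d18:-→d19:-→d20:-→d21:-→d22:-→d23:-→d24:-→d25:-→d26:-→d27:-→d28:H3 -> H3

== LOOKUPS ==
["H2","no-route","H3","H3"]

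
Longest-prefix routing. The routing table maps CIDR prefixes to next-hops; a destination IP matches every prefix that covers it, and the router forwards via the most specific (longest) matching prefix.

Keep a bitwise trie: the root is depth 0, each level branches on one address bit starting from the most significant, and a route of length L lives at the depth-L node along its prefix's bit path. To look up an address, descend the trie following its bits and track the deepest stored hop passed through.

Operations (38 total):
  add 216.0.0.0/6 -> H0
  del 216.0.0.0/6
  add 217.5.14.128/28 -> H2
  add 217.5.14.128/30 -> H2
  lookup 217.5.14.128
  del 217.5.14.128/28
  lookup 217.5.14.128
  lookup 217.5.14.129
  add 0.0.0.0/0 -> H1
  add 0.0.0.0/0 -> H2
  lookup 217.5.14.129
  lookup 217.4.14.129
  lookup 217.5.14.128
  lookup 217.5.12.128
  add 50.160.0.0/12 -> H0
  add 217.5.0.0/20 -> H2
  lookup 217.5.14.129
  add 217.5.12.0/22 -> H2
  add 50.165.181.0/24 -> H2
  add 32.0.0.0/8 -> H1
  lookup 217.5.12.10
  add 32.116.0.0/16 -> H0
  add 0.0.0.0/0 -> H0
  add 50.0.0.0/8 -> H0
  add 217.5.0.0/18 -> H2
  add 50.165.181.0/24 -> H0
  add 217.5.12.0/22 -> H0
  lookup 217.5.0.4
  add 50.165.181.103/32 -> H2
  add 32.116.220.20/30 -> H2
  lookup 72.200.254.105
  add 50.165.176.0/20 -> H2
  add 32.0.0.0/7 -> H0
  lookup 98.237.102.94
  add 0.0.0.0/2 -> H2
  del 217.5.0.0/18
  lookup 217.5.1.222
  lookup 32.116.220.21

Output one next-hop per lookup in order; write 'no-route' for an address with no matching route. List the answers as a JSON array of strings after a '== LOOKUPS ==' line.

Process each operation:
  + 216.0.0.0/6 (H0) depth=6
  del 216.0.0.0/6 (clear depth 6)
  + 217.5.14.128/28 (H2) depth=28
  + 217.5.14.128/30 (H2) depth=30
  lookup 217.5.14.128: bits 110110010000010100001110100000 walk d0:-→d1:-→d2:-→d3:-→d4:-→d5:-→d6:-→d7:-→d8:-→d9:-→d10:-→d11:-→d12:-→d13:-→d14:-→d15:-→d16:-→d17:-→d18:-→d19:-→d20:-→d21:-→d22:-→d23:-→d24:-→d25:-→d26:-→d27:-→d28:H2→d29:-→d30:H2 -> H2
  del 217.5.14.128/28 (clear depth 28)
  lookup 217.5.14.128: bits 110110010000010100001110100000 walk d0:-→d1:-→d2:-→d3:-→d4:-→d5:-→d6:-→d7:-→d8:-→d9:-→d10:-→d11:-→d12:-→d13:-→d14:-→d15:-→d16:-→d17:-→d18:-→d19:-→d20:-→d21:-→d22:-→d23:-→d24:-→d25:-→d26:-→d27:-→d28:-→d29:-→d30:H2 -> H2
  lookup 217.5.14.129: bits 110110010000010100001110100000 walk d0:-→d1:-→d2:-→d3:-→d4:-→d5:-→d6:-→d7:-→d8:-→d9:-→d10:-→d11:-→d12:-→d13:-→d14:-→d15:-→d16:-→d17:-→d18:-→d19:-→d20:-→d21:-→d22:-→d23:-→d24:-→d25:-→d26:-→d27:-→d28:-→d29:-→d30:H2 -> H2
  + 0.0.0.0/0 (H1) depth=0
  + 0.0.0.0/0 (H2) depth=0
  lookup 217.5.14.129: bits 110110010000010100001110100000 walk d0:H2→d1:-→d2:-→d3:-→d4:-→d5:-→d6:-→d7:-→d8:-→d9:-→d10:-→d11:-→d12:-→d13:-→d14:-→d15:-→d16:-→d17:-→d18:-→d19:-→d20:-→d21:-→d22:-→d23:-→d24:-→d25:-→d26:-→d27:-→d28:-→d29:-→d30:H2 -> H2
  lookup 217.4.14.129: bits 110110010000010 walk d0:H2→d1:-→d2:-→d3:-→d4:-→d5:-→d6:-→d7:-→d8:-→d9:-→d10:-→d11:-→d12:-→d13:-→d14:-→d15:- -> H2
  lookup 217.5.14.128: bits 110110010000010100001110100000 walk d0:H2→d1:-→d2:-→d3:-→d4:-→d5:-→d6:-→d7:-→d8:-→d9:-→d10:-→d11:-→d12:-→d13:-→d14:-→d15:-→d16:-→d17:-→d18:-→d19:-→d20:-→d21:-→d22:-→d23:-→d24:-→d25:-→d26:-→d27:-→d28:-→d29:-→d30:H2 -> H2
  lookup 217.5.12.128: bits 1101100100000101000011 walk d0:H2→d1:-→d2:-→d3:-→d4:-→d5:-→d6:-→d7:-→d8:-→d9:-→d10:-→d11:-→d12:-→d13:-→d14:-→d15:-→d16:-→d17:-→d18:-→d19:-→d20:-→d21:-→d22:- -> H2
  + 50.160.0.0/12 (H0) depth=12
  + 217.5.0.0/20 (H2) depth=20
  lookup 217.5.14.129: bits 110110010000010100001110100000 walk d0:H2→d1:-→d2:-→d3:-→d4:-→d5:-→d6:-→d7:-→d8:-→d9:-→d10:-→d11:-→d12:-→d13:-→d14:-→d15:-→d16:-→d17:-→d18:-→d19:-→d20:H2→d21:-→d22:-→d23:-→d24:-→d25:-→d26:-→d27:-→d28:-→d29:-→d30:H2 -> H2
  + 217.5.12.0/22 (H2) depth=22
  + 50.165.181.0/24 (H2) depth=24
  + 32.0.0.0/8 (H1) depth=8
  lookup 217.5.12.10: bits 1101100100000101000011 walk d0:H2→d1:-→d2:-→d3:-→d4:-→d5:-→d6:-→d7:-→d8:-→d9:-→d10:-→d11:-→d12:-→d13:-→d14:-→d15:-→d16:-→d17:-→d18:-→d19:-→d20:H2→d21:-→d22:H2 -> H2
  + 32.116.0.0/16 (H0) depth=16
  + 0.0.0.0/0 (H0) depth=0
  + 50.0.0.0/8 (H0) depth=8
  + 217.5.0.0/18 (H2) depth=18
  + 50.165.181.0/24 (H0) depth=24
  + 217.5.12.0/22 (H0) depth=22
  lookup 217.5.0.4: bits 11011001000001010000 walk d0:H0→d1:-→d2:-→d3:-→d4:-→d5:-→d6:-→d7:-→d8:-→d9:-→d10:-→d11:-→d12:-→d13:-→d14:-→d15:-→d16:-→d17:-→d18:H2→d19:-→d20:H2 -> H2
  + 50.165.181.103/32 (H2) depth=32
  + 32.116.220.20/30 (H2) depth=30
  lookup 72.200.254.105: bits 0 walk d0:H0→d1:- -> H0
  + 50.165.176.0/20 (H2) depth=20
  + 32.0.0.0/7 (H0) depth=7
  lookup 98.237.102.94: bits 0 walk d0:H0→d1:- -> H0
  + 0.0.0.0/2 (H2) depth=2
  del 217.5.0.0/18 (clear depth 18)
  lookup 217.5.1.222: bits 11011001000001010000 walk d0:H0→d1:-→d2:-→d3:-→d4:-→d5:-→d6:-→d7:-→d8:-→d9:-→d10:-→d11:-→d12:-→d13:-→d14:-→d15:-→d16:-→d17:-→d18:-→d19:-→d20:H2 -> H2
  lookup 32.116.220.21: bits 001000000111010011011100000101 walk d0:H0→d1:-→d2:H2→d3:-→d4:-→d5:-→d6:-→d7:H0→d8:H1→d9:-→d10:-→d11:-→d12:-→d13:-→d14:-→d15:-→d16:H0→d17:-→d18:-→d19:-→d20:-→d21:-→d22:-→d23:-→d24:-→d25:-→d26:-→d27:-→d28:-→d29:-→d30:H2 -> H2

== LOOKUPS ==
["H2","H2","H2","H2","H2","H2","H2","H2","H2","H2","H0","H0","H2","H2"]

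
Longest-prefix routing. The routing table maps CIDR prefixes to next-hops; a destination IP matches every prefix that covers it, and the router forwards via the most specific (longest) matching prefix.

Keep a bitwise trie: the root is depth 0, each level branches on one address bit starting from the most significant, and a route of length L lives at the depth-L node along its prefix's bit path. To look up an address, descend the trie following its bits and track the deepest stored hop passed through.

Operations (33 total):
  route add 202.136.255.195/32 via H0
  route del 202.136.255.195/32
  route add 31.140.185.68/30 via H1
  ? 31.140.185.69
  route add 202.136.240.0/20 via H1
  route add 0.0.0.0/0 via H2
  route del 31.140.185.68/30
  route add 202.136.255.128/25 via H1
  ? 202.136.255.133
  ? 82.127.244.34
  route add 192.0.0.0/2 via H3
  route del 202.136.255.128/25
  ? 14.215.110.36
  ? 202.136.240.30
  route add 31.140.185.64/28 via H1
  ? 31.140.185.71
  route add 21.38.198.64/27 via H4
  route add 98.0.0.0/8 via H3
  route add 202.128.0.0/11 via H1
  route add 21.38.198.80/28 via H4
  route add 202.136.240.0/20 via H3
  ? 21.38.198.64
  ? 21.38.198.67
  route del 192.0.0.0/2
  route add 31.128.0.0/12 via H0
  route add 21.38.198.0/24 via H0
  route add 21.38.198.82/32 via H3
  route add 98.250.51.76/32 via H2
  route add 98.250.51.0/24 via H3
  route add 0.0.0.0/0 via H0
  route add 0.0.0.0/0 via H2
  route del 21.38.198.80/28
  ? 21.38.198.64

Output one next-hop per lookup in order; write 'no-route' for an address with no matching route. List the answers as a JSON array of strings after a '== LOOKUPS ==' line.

Process each operation:
  add 202.136.255.195/32 -> H0 at depth 32
  del 202.136.255.195/32 (clear depth 32)
  add 31.140.185.68/30 -> H1 at depth 30
  lookup 31.140.185.69: bits 000111111000110010111001010001 walk d0:-→d1:-→d2:-→d3:-→d4:-→d5:-→d6:-→d7:-→d8:-→d9:-→d10:-→d11:-→d12:-→d13:-→d14:-→d15:-→d16:-→d17:-→d18:-→d19:-→d20:-→d21:-→d22:-→d23:-→d24:-→d25:-→d26:-→d27:-→d28:-→d29:-→d30:H1 -> H1
  add 202.136.240.0/20 -> H1 at depth 20
  add 0.0.0.0/0 -> H2 at depth 0
  del 31.140.185.68/30 (clear depth 30)
  add 202.136.255.128/25 -> H1 at depth 25
  lookup 202.136.255.133: bits 1100101010001000111111111 walk d0:H2→d1:-→d2:-→d3:-→d4:-→d5:-→d6:-→d7:-→d8:-→d9:-→d10:-→d11:-→d12:-→d13:-→d14:-→d15:-→d16:-→d17:-→d18:-→d19:-→d20:H1→d21:-→d22:-→d23:-→d24:-→d25:H1 -> H1
  lookup 82.127.244.34: bits 0 walk d0:H2→d1:- -> H2
  add 192.0.0.0/2 -> H3 at depth 2
  del 202.136.255.128/25 (clear depth 25)
  lookup 14.215.110.36: bits 000 walk d0:H2→d1:-→d2:-→d3:- -> H2
  lookup 202.136.240.30: bits 11001010100010001111 walk d0:H2→d1:-→d2:H3→d3:-→d4:-→d5:-→d6:-→d7:-→d8:-→d9:-→d10:-→d11:-→d12:-→d13:-→d14:-→d15:-→d16:-→d17:-→d18:-→d19:-→d20:H1 -> H1
  add 31.140.185.64/28 -> H1 at depth 28
  lookup 31.140.185.71: bits 000111111000110010111001010001 walk d0:H2→d1:-→d2:-→d3:-→d4:-→d5:-→d6:-→d7:-→d8:-→d9:-→d10:-→d11:-→d12:-→d13:-→d14:-→d15:-→d16:-→d17:-→d18:-→d19:-→d20:-→d21:-→d22:-→d23:-→d24:-→d25:-→d26:-→d27:-→d28:H1→d29:-→d30:- -> H1
  add 21.38.198.64/27 -> H4 at depth 27
  add 98.0.0.0/8 -> H3 at depth 8
  add 202.128.0.0/11 -> H1 at depth 11
  add 21.38.198.80/28 -> H4 at depth 28
  add 202.136.240.0/20 -> H3 at depth 20
  lookup 21.38.198.64: bits 000101010010011011000110010 walk d0:H2→d1:-→d2:-→d3:-→d4:-→d5:-→d6:-→d7:-→d8:-→d9:-→d10:-→d11:-→d12:-→d13:-→d14:-→d15:-→d16:-→d17:-→d18:-→d19:-→d20:-→d21:-→d22:-→d23:-→d24:-→d25:-→d26:-→d27:H4 -> H4
  lookup 21.38.198.67: bits 000101010010011011000110010 walk d0:H2→d1:-→d2:-→d3:-→d4:-→d5:-→d6:-→d7:-→d8:-→d9:-→d10:-→d11:-→d12:-→d13:-→d14:-→d15:-→d16:-→d17:-→d18:-→d19:-→d20:-→d21:-→d22:-→d23:-→d24:-→d25:-→d26:-→d27:H4 -> H4
  del 192.0.0.0/2 (clear depth 2)
  add 31.128.0.0/12 -> H0 at depth 12
  add 21.38.198.0/24 -> H0 at depth 24
  add 21.38.198.82/32 -> H3 at depth 32
  add 98.250.51.76/32 -> H2 at depth 32
  add 98.250.51.0/24 -> H3 at depth 24
  add 0.0.0.0/0 -> H0 at depth 0
  add 0.0.0.0/0 -> H2 at depth 0
  del 21.38.198.80/28 (clear depth 28)
  lookup 21.38.198.64: bits 000101010010011011000110010 walk d0:H2→d1:-→d2:-→d3:-→d4:-→d5:-→d6:-→d7:-→d8:-→d9:-→d10:-→d11:-→d12:-→d13:-→d14:-→d15:-→d16:-→d17:-→d18:-→d19:-→d20:-→d21:-→d22:-→d23:-→d24:H0→d25:-→d26:-→d27:H4 -> H4

== LOOKUPS ==
["H1","H1","H2","H2","H1","H1","H4","H4","H4"]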